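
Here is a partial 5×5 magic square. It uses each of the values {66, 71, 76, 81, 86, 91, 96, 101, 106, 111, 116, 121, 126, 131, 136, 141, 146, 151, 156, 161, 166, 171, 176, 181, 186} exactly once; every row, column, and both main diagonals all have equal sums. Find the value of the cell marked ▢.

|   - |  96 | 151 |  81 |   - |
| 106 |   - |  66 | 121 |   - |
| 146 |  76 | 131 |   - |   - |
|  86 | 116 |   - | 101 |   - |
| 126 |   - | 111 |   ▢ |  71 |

The 25 entries sum to 3150, so each line sums to 3150/5 = 630.
Column 1 needs 630; the known cells sum to 464, so (1,1) = 166.
The remaining cell in column 3 is (4,3) = 630 − 459 = 171.
Main diagonal: 166 + 131 + 101 + 71 + ? = 630, so (2,2) = 161.
The remaining cell in anti-diagonal is (1,5) = 630 − 494 = 136.
The remaining cell in row 2 is (2,5) = 630 − 454 = 176.
Row 4 needs 630; the known cells sum to 474, so (4,5) = 156.
Column 2 must total 630; the given cells sum to 449, so (5,2) = 181.
Column 5 must total 630; the given cells sum to 539, so (3,5) = 91.
Row 3 must total 630; the given cells sum to 444, so (3,4) = 186.
Row 5 must total 630; the given cells sum to 489, so (5,4) = 141.

141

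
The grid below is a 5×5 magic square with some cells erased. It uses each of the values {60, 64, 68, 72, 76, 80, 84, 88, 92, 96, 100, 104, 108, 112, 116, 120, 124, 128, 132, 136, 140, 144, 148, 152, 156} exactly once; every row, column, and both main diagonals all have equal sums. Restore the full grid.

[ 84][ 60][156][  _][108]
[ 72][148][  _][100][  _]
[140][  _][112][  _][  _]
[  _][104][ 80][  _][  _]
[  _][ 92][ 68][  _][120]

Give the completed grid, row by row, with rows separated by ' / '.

84 60 156 132 108 / 72 148 124 100 96 / 140 136 112 88 64 / 128 104 80 76 152 / 116 92 68 144 120

The 25 entries sum to 2700, so each line sums to 2700/5 = 540.
Row 1 needs 540; the known cells sum to 408, so (1,4) = 132.
Column 2 must total 540; the given cells sum to 404, so (3,2) = 136.
From column 3, 540 − (156 + 112 + 80 + 68) gives (2,3) = 124.
Main diagonal: 84 + 148 + 112 + 120 + ? = 540, so (4,4) = 76.
Anti-diagonal needs 540; the known cells sum to 424, so (5,1) = 116.
Row 2 must total 540; the given cells sum to 444, so (2,5) = 96.
From row 5, 540 − (116 + 92 + 68 + 120) gives (5,4) = 144.
Column 1 needs 540; the known cells sum to 412, so (4,1) = 128.
From column 4, 540 − (132 + 100 + 76 + 144) gives (3,4) = 88.
Row 3 needs 540; the known cells sum to 476, so (3,5) = 64.
Using row 4: 128 + 104 + 80 + 76 + ? → (4,5) = 540 − 388 = 152.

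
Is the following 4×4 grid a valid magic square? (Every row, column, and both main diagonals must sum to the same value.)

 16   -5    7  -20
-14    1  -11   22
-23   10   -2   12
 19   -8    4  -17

Row 1: 16 + (-5) + 7 + (-20) = -2.
Row 2: -14 + 1 + (-11) + 22 = -2.
Row 3: -23 + 10 + (-2) + 12 = -3.
Row 4: 19 + (-8) + 4 + (-17) = -2.
Column 1: 16 + (-14) + (-23) + 19 = -2.
Column 2: -5 + 1 + 10 + (-8) = -2.
Column 3: 7 + (-11) + (-2) + 4 = -2.
Column 4: -20 + 22 + 12 + (-17) = -3.
Main diagonal: 16 + 1 + (-2) + (-17) = -2.
Anti-diagonal: -20 + (-11) + 10 + 19 = -2.

No — row 2 sums to -2 but column 4 sums to -3.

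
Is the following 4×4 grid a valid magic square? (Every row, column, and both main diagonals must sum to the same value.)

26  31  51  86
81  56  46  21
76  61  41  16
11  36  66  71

Row 1: 26 + 31 + 51 + 86 = 194.
Row 2: 81 + 56 + 46 + 21 = 204.
Row 3: 76 + 61 + 41 + 16 = 194.
Row 4: 11 + 36 + 66 + 71 = 184.
Column 1: 26 + 81 + 76 + 11 = 194.
Column 2: 31 + 56 + 61 + 36 = 184.
Column 3: 51 + 46 + 41 + 66 = 204.
Column 4: 86 + 21 + 16 + 71 = 194.
Main diagonal: 26 + 56 + 41 + 71 = 194.
Anti-diagonal: 86 + 46 + 61 + 11 = 204.

No — main diagonal sums to 194 but anti-diagonal sums to 204.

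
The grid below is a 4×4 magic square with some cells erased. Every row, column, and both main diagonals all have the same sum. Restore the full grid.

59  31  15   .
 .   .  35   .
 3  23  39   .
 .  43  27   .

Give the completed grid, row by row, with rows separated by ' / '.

Column 3 is already complete: 15 + 35 + 39 + 27 = 116, so that is the magic constant.
Row 1 must total 116; the given cells sum to 105, so (1,4) = 11.
The remaining cell in row 3 is (3,4) = 116 − 65 = 51.
Column 2: 31 + 23 + 43 + ? = 116, so (2,2) = 19.
From main diagonal, 116 − (59 + 19 + 39) gives (4,4) = -1.
Anti-diagonal: 11 + 35 + 23 + ? = 116, so (4,1) = 47.
From column 1, 116 − (59 + 3 + 47) gives (2,1) = 7.
Column 4: 11 + 51 + (-1) + ? = 116, so (2,4) = 55.

59 31 15 11 / 7 19 35 55 / 3 23 39 51 / 47 43 27 -1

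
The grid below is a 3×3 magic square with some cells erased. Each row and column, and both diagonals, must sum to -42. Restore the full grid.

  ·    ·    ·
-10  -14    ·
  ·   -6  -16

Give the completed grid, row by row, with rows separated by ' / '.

-12 -22 -8 / -10 -14 -18 / -20 -6 -16

Row 2: -10 + (-14) + ? = -42, so (2,3) = -18.
Row 3 needs -42; the known cells sum to -22, so (3,1) = -20.
Using column 1: -10 + (-20) + ? → (1,1) = -42 − (-30) = -12.
The remaining cell in column 2 is (1,2) = -42 − (-20) = -22.
Column 3: -18 + (-16) + ? = -42, so (1,3) = -8.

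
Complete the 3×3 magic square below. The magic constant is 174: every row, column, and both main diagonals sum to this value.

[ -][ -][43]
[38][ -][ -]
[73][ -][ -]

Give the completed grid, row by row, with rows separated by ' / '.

Using column 1: 38 + 73 + ? → (1,1) = 174 − 111 = 63.
Anti-diagonal must total 174; the given cells sum to 116, so (2,2) = 58.
Row 1: 63 + 43 + ? = 174, so (1,2) = 68.
Row 2 needs 174; the known cells sum to 96, so (2,3) = 78.
Using column 2: 68 + 58 + ? → (3,2) = 174 − 126 = 48.
The remaining cell in column 3 is (3,3) = 174 − 121 = 53.

63 68 43 / 38 58 78 / 73 48 53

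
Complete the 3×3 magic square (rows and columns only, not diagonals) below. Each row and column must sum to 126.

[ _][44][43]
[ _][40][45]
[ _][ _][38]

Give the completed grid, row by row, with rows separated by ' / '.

Row 1 must total 126; the given cells sum to 87, so (1,1) = 39.
Row 2 must total 126; the given cells sum to 85, so (2,1) = 41.
Using column 1: 39 + 41 + ? → (3,1) = 126 − 80 = 46.
From column 2, 126 − (44 + 40) gives (3,2) = 42.

39 44 43 / 41 40 45 / 46 42 38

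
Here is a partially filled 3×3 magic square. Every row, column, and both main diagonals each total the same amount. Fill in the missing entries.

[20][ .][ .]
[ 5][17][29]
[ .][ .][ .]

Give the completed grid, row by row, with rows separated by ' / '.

Row 2 is already complete: 5 + 17 + 29 = 51, so that is the magic constant.
Column 1 needs 51; the known cells sum to 25, so (3,1) = 26.
Main diagonal must total 51; the given cells sum to 37, so (3,3) = 14.
The remaining cell in anti-diagonal is (1,3) = 51 − 43 = 8.
From row 1, 51 − (20 + 8) gives (1,2) = 23.
Row 3 needs 51; the known cells sum to 40, so (3,2) = 11.

20 23 8 / 5 17 29 / 26 11 14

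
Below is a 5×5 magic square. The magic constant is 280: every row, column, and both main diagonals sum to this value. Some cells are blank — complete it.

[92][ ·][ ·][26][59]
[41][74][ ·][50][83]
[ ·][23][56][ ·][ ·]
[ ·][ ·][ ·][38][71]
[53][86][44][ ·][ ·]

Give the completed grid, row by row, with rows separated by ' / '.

Row 2 needs 280; the known cells sum to 248, so (2,3) = 32.
The remaining cell in main diagonal is (5,5) = 280 − 260 = 20.
Using anti-diagonal: 59 + 50 + 56 + 53 + ? → (4,2) = 280 − 218 = 62.
Row 5: 53 + 86 + 44 + 20 + ? = 280, so (5,4) = 77.
Column 2 needs 280; the known cells sum to 245, so (1,2) = 35.
Using column 4: 26 + 50 + 38 + 77 + ? → (3,4) = 280 − 191 = 89.
The remaining cell in column 5 is (3,5) = 280 − 233 = 47.
The remaining cell in row 1 is (1,3) = 280 − 212 = 68.
Row 3 must total 280; the given cells sum to 215, so (3,1) = 65.
From column 1, 280 − (92 + 41 + 65 + 53) gives (4,1) = 29.
Column 3 needs 280; the known cells sum to 200, so (4,3) = 80.

92 35 68 26 59 / 41 74 32 50 83 / 65 23 56 89 47 / 29 62 80 38 71 / 53 86 44 77 20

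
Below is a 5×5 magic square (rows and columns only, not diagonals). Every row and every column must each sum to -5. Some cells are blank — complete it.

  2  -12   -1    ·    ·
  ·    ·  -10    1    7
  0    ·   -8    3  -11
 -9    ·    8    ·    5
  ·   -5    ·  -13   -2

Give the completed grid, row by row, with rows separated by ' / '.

2 -12 -1 10 -4 / -7 4 -10 1 7 / 0 11 -8 3 -11 / -9 -3 8 -6 5 / 9 -5 6 -13 -2

The remaining cell in row 3 is (3,2) = -5 − (-16) = 11.
From column 3, -5 − (-1 + (-10) + (-8) + 8) gives (5,3) = 6.
From column 5, -5 − (7 + (-11) + 5 + (-2)) gives (1,5) = -4.
Row 1: 2 + (-12) + (-1) + (-4) + ? = -5, so (1,4) = 10.
The remaining cell in row 5 is (5,1) = -5 − (-14) = 9.
Using column 1: 2 + 0 + (-9) + 9 + ? → (2,1) = -5 − 2 = -7.
Column 4 must total -5; the given cells sum to 1, so (4,4) = -6.
Using row 2: -7 + (-10) + 1 + 7 + ? → (2,2) = -5 − (-9) = 4.
Row 4: -9 + 8 + (-6) + 5 + ? = -5, so (4,2) = -3.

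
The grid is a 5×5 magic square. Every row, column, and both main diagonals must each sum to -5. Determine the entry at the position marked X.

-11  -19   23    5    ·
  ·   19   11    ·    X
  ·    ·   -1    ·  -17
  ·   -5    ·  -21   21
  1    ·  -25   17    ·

-15

Row 1: -11 + (-19) + 23 + 5 + ? = -5, so (1,5) = -3.
Using column 3: 23 + 11 + (-1) + (-25) + ? → (4,3) = -5 − 8 = -13.
Main diagonal must total -5; the given cells sum to -14, so (5,5) = 9.
Using anti-diagonal: -3 + (-1) + (-5) + 1 + ? → (2,4) = -5 − (-8) = 3.
Row 4: -5 + (-13) + (-21) + 21 + ? = -5, so (4,1) = 13.
Row 5 must total -5; the given cells sum to 2, so (5,2) = -7.
Column 2: -19 + 19 + (-5) + (-7) + ? = -5, so (3,2) = 7.
The remaining cell in column 4 is (3,4) = -5 − 4 = -9.
Using column 5: -3 + (-17) + 21 + 9 + ? → (2,5) = -5 − 10 = -15.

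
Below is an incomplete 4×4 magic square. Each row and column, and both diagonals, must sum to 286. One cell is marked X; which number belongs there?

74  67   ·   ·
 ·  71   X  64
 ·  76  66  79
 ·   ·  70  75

Row 3 needs 286; the known cells sum to 221, so (3,1) = 65.
The remaining cell in column 2 is (4,2) = 286 − 214 = 72.
Column 4 needs 286; the known cells sum to 218, so (1,4) = 68.
Row 1: 74 + 67 + 68 + ? = 286, so (1,3) = 77.
Row 4 needs 286; the known cells sum to 217, so (4,1) = 69.
From column 1, 286 − (74 + 65 + 69) gives (2,1) = 78.
From column 3, 286 − (77 + 66 + 70) gives (2,3) = 73.

73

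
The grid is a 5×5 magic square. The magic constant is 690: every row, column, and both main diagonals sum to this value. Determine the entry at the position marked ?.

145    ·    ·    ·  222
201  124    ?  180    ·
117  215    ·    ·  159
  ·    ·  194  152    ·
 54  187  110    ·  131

Row 5: 54 + 187 + 110 + 131 + ? = 690, so (5,4) = 208.
Column 1 must total 690; the given cells sum to 517, so (4,1) = 173.
Main diagonal must total 690; the given cells sum to 552, so (3,3) = 138.
Using anti-diagonal: 222 + 180 + 138 + 54 + ? → (4,2) = 690 − 594 = 96.
Row 3 must total 690; the given cells sum to 629, so (3,4) = 61.
Using row 4: 173 + 96 + 194 + 152 + ? → (4,5) = 690 − 615 = 75.
Using column 2: 124 + 215 + 96 + 187 + ? → (1,2) = 690 − 622 = 68.
Column 4 must total 690; the given cells sum to 601, so (1,4) = 89.
Column 5 must total 690; the given cells sum to 587, so (2,5) = 103.
Row 1 needs 690; the known cells sum to 524, so (1,3) = 166.
Row 2: 201 + 124 + 180 + 103 + ? = 690, so (2,3) = 82.

82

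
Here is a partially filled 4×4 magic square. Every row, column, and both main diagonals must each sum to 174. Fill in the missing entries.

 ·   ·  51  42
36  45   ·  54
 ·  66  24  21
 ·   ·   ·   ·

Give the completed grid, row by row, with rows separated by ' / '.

48 33 51 42 / 36 45 39 54 / 63 66 24 21 / 27 30 60 57

From row 2, 174 − (36 + 45 + 54) gives (2,3) = 39.
Row 3 must total 174; the given cells sum to 111, so (3,1) = 63.
Column 3 must total 174; the given cells sum to 114, so (4,3) = 60.
The remaining cell in column 4 is (4,4) = 174 − 117 = 57.
Main diagonal must total 174; the given cells sum to 126, so (1,1) = 48.
Anti-diagonal must total 174; the given cells sum to 147, so (4,1) = 27.
Row 1: 48 + 51 + 42 + ? = 174, so (1,2) = 33.
Row 4 needs 174; the known cells sum to 144, so (4,2) = 30.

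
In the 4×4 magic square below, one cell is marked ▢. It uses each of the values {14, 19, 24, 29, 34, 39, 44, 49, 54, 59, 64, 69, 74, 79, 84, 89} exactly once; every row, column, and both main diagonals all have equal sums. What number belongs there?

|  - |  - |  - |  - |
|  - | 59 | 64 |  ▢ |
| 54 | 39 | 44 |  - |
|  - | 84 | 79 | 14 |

49

The 16 entries sum to 824, so each line sums to 824/4 = 206.
Row 3 must total 206; the given cells sum to 137, so (3,4) = 69.
Using row 4: 84 + 79 + 14 + ? → (4,1) = 206 − 177 = 29.
Column 2: 59 + 39 + 84 + ? = 206, so (1,2) = 24.
From column 3, 206 − (64 + 44 + 79) gives (1,3) = 19.
From main diagonal, 206 − (59 + 44 + 14) gives (1,1) = 89.
Anti-diagonal: 64 + 39 + 29 + ? = 206, so (1,4) = 74.
Column 1 must total 206; the given cells sum to 172, so (2,1) = 34.
Using column 4: 74 + 69 + 14 + ? → (2,4) = 206 − 157 = 49.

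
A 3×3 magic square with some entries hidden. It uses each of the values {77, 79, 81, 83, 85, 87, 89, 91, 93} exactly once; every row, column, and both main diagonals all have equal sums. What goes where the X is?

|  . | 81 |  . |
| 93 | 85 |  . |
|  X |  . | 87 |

The 9 entries sum to 765, so each line sums to 765/3 = 255.
Row 2 needs 255; the known cells sum to 178, so (2,3) = 77.
Column 2 must total 255; the given cells sum to 166, so (3,2) = 89.
From column 3, 255 − (77 + 87) gives (1,3) = 91.
Using main diagonal: 85 + 87 + ? → (1,1) = 255 − 172 = 83.
The remaining cell in anti-diagonal is (3,1) = 255 − 176 = 79.

79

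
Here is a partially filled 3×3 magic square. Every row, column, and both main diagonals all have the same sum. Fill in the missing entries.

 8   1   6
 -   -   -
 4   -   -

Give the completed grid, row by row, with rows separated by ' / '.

8 1 6 / 3 5 7 / 4 9 2

Row 1 is already complete: 8 + 1 + 6 = 15, so that is the magic constant.
The remaining cell in column 1 is (2,1) = 15 − 12 = 3.
Using anti-diagonal: 6 + 4 + ? → (2,2) = 15 − 10 = 5.
From row 2, 15 − (3 + 5) gives (2,3) = 7.
The remaining cell in column 2 is (3,2) = 15 − 6 = 9.
Column 3 needs 15; the known cells sum to 13, so (3,3) = 2.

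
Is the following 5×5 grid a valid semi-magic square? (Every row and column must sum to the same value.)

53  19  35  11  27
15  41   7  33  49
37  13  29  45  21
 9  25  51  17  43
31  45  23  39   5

Row 1: 53 + 19 + 35 + 11 + 27 = 145.
Row 2: 15 + 41 + 7 + 33 + 49 = 145.
Row 3: 37 + 13 + 29 + 45 + 21 = 145.
Row 4: 9 + 25 + 51 + 17 + 43 = 145.
Row 5: 31 + 45 + 23 + 39 + 5 = 143.
Column 1: 53 + 15 + 37 + 9 + 31 = 145.
Column 2: 19 + 41 + 13 + 25 + 45 = 143.
Column 3: 35 + 7 + 29 + 51 + 23 = 145.
Column 4: 11 + 33 + 45 + 17 + 39 = 145.
Column 5: 27 + 49 + 21 + 43 + 5 = 145.

No — row 1 sums to 145 but row 5 sums to 143.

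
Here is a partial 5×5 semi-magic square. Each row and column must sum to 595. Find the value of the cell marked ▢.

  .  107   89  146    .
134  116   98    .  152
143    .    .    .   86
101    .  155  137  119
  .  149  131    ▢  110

From row 2, 595 − (134 + 116 + 98 + 152) gives (2,4) = 95.
Row 4 needs 595; the known cells sum to 512, so (4,2) = 83.
Using column 2: 107 + 116 + 83 + 149 + ? → (3,2) = 595 − 455 = 140.
Column 3: 89 + 98 + 155 + 131 + ? = 595, so (3,3) = 122.
From column 5, 595 − (152 + 86 + 119 + 110) gives (1,5) = 128.
From row 1, 595 − (107 + 89 + 146 + 128) gives (1,1) = 125.
Row 3 needs 595; the known cells sum to 491, so (3,4) = 104.
The remaining cell in column 1 is (5,1) = 595 − 503 = 92.
Column 4: 146 + 95 + 104 + 137 + ? = 595, so (5,4) = 113.

113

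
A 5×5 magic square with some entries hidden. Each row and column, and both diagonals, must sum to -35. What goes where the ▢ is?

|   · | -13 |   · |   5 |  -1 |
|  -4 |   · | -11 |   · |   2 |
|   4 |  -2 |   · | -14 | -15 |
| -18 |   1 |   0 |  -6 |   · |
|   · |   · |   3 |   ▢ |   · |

Row 3 needs -35; the known cells sum to -27, so (3,3) = -8.
Using row 4: -18 + 1 + 0 + (-6) + ? → (4,5) = -35 − (-23) = -12.
The remaining cell in column 3 is (1,3) = -35 − (-16) = -19.
Column 5: -1 + 2 + (-15) + (-12) + ? = -35, so (5,5) = -9.
Row 1: -13 + (-19) + 5 + (-1) + ? = -35, so (1,1) = -7.
Column 1: -7 + (-4) + 4 + (-18) + ? = -35, so (5,1) = -10.
From main diagonal, -35 − (-7 + (-8) + (-6) + (-9)) gives (2,2) = -5.
Anti-diagonal must total -35; the given cells sum to -18, so (2,4) = -17.
From column 2, -35 − (-13 + (-5) + (-2) + 1) gives (5,2) = -16.
Column 4 must total -35; the given cells sum to -32, so (5,4) = -3.

-3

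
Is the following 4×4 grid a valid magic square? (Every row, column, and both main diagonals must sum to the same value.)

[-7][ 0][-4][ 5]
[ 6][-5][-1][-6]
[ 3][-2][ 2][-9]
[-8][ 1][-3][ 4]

Yes

Row 1: -7 + 0 + (-4) + 5 = -6.
Row 2: 6 + (-5) + (-1) + (-6) = -6.
Row 3: 3 + (-2) + 2 + (-9) = -6.
Row 4: -8 + 1 + (-3) + 4 = -6.
Column 1: -7 + 6 + 3 + (-8) = -6.
Column 2: 0 + (-5) + (-2) + 1 = -6.
Column 3: -4 + (-1) + 2 + (-3) = -6.
Column 4: 5 + (-6) + (-9) + 4 = -6.
Main diagonal: -7 + (-5) + 2 + 4 = -6.
Anti-diagonal: 5 + (-1) + (-2) + (-8) = -6.
All lines sum to -6.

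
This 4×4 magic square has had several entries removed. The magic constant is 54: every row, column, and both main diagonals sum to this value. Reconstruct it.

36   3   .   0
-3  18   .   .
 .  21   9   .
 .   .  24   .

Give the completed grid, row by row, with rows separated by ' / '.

Row 1 needs 54; the known cells sum to 39, so (1,3) = 15.
Column 2 must total 54; the given cells sum to 42, so (4,2) = 12.
Column 3: 15 + 9 + 24 + ? = 54, so (2,3) = 6.
Main diagonal: 36 + 18 + 9 + ? = 54, so (4,4) = -9.
Anti-diagonal needs 54; the known cells sum to 27, so (4,1) = 27.
Using row 2: -3 + 18 + 6 + ? → (2,4) = 54 − 21 = 33.
Column 1: 36 + (-3) + 27 + ? = 54, so (3,1) = -6.
Column 4 needs 54; the known cells sum to 24, so (3,4) = 30.

36 3 15 0 / -3 18 6 33 / -6 21 9 30 / 27 12 24 -9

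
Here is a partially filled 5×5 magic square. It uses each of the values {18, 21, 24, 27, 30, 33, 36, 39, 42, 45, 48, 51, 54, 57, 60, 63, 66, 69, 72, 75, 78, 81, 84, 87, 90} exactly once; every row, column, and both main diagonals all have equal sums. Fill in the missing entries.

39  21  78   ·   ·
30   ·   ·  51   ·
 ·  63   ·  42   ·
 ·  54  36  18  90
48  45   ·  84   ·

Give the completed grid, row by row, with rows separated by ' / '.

39 21 78 75 57 / 30 87 69 51 33 / 81 63 60 42 24 / 72 54 36 18 90 / 48 45 27 84 66

The 25 entries sum to 1350, so each line sums to 1350/5 = 270.
From row 4, 270 − (54 + 36 + 18 + 90) gives (4,1) = 72.
Column 1 must total 270; the given cells sum to 189, so (3,1) = 81.
From column 2, 270 − (21 + 63 + 54 + 45) gives (2,2) = 87.
The remaining cell in column 4 is (1,4) = 270 − 195 = 75.
The remaining cell in row 1 is (1,5) = 270 − 213 = 57.
Anti-diagonal: 57 + 51 + 54 + 48 + ? = 270, so (3,3) = 60.
From row 3, 270 − (81 + 63 + 60 + 42) gives (3,5) = 24.
Main diagonal needs 270; the known cells sum to 204, so (5,5) = 66.
Using row 5: 48 + 45 + 84 + 66 + ? → (5,3) = 270 − 243 = 27.
Using column 3: 78 + 60 + 36 + 27 + ? → (2,3) = 270 − 201 = 69.
The remaining cell in column 5 is (2,5) = 270 − 237 = 33.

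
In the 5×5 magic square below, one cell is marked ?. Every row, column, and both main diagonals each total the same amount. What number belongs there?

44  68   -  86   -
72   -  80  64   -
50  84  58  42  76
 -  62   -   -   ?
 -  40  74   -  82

Row 3 is complete and sums to 310; that is the magic constant.
Using column 2: 68 + 84 + 62 + 40 + ? → (2,2) = 310 − 254 = 56.
The remaining cell in main diagonal is (4,4) = 310 − 240 = 70.
The remaining cell in row 2 is (2,5) = 310 − 272 = 38.
Using column 4: 86 + 64 + 42 + 70 + ? → (5,4) = 310 − 262 = 48.
Using row 5: 40 + 74 + 48 + 82 + ? → (5,1) = 310 − 244 = 66.
From column 1, 310 − (44 + 72 + 50 + 66) gives (4,1) = 78.
Anti-diagonal must total 310; the given cells sum to 250, so (1,5) = 60.
The remaining cell in row 1 is (1,3) = 310 − 258 = 52.
The remaining cell in column 3 is (4,3) = 310 − 264 = 46.
Using column 5: 60 + 38 + 76 + 82 + ? → (4,5) = 310 − 256 = 54.

54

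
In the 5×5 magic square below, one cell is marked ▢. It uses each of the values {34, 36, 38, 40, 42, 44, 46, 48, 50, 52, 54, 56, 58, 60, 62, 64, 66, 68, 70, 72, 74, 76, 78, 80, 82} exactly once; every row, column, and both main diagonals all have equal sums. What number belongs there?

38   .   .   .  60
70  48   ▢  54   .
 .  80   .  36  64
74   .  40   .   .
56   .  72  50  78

76

The 25 entries sum to 1450, so each line sums to 1450/5 = 290.
Row 5 must total 290; the given cells sum to 256, so (5,2) = 34.
Column 1: 38 + 70 + 74 + 56 + ? = 290, so (3,1) = 52.
Using row 3: 52 + 80 + 36 + 64 + ? → (3,3) = 290 − 232 = 58.
Main diagonal must total 290; the given cells sum to 222, so (4,4) = 68.
From anti-diagonal, 290 − (60 + 54 + 58 + 56) gives (4,2) = 62.
Using row 4: 74 + 62 + 40 + 68 + ? → (4,5) = 290 − 244 = 46.
Column 2: 48 + 80 + 62 + 34 + ? = 290, so (1,2) = 66.
Column 4 must total 290; the given cells sum to 208, so (1,4) = 82.
Column 5: 60 + 64 + 46 + 78 + ? = 290, so (2,5) = 42.
Row 1 must total 290; the given cells sum to 246, so (1,3) = 44.
Row 2 must total 290; the given cells sum to 214, so (2,3) = 76.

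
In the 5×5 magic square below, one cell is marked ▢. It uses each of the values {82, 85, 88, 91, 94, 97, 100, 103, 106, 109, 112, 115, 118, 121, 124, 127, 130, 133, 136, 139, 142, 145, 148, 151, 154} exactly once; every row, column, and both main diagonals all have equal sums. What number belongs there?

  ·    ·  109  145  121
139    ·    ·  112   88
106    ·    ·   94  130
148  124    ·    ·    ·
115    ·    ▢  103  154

127

The 25 entries sum to 2950, so each line sums to 2950/5 = 590.
From column 1, 590 − (139 + 106 + 148 + 115) gives (1,1) = 82.
From column 4, 590 − (145 + 112 + 94 + 103) gives (4,4) = 136.
Column 5 must total 590; the given cells sum to 493, so (4,5) = 97.
Anti-diagonal needs 590; the known cells sum to 472, so (3,3) = 118.
Row 1: 82 + 109 + 145 + 121 + ? = 590, so (1,2) = 133.
Using row 3: 106 + 118 + 94 + 130 + ? → (3,2) = 590 − 448 = 142.
The remaining cell in row 4 is (4,3) = 590 − 505 = 85.
Main diagonal must total 590; the given cells sum to 490, so (2,2) = 100.
Row 2 needs 590; the known cells sum to 439, so (2,3) = 151.
Using column 2: 133 + 100 + 142 + 124 + ? → (5,2) = 590 − 499 = 91.
Using column 3: 109 + 151 + 118 + 85 + ? → (5,3) = 590 − 463 = 127.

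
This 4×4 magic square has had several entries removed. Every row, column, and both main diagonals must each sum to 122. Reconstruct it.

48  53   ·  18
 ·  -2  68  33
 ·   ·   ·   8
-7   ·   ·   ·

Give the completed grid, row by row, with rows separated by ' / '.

Row 1 must total 122; the given cells sum to 119, so (1,3) = 3.
Using row 2: -2 + 68 + 33 + ? → (2,1) = 122 − 99 = 23.
Column 1: 48 + 23 + (-7) + ? = 122, so (3,1) = 58.
From column 4, 122 − (18 + 33 + 8) gives (4,4) = 63.
Main diagonal needs 122; the known cells sum to 109, so (3,3) = 13.
From anti-diagonal, 122 − (18 + 68 + (-7)) gives (3,2) = 43.
Using column 2: 53 + (-2) + 43 + ? → (4,2) = 122 − 94 = 28.
Column 3 needs 122; the known cells sum to 84, so (4,3) = 38.

48 53 3 18 / 23 -2 68 33 / 58 43 13 8 / -7 28 38 63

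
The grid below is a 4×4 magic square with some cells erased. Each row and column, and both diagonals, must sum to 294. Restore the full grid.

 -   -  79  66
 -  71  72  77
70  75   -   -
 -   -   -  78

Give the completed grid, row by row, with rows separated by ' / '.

69 80 79 66 / 74 71 72 77 / 70 75 76 73 / 81 68 67 78

Row 2: 71 + 72 + 77 + ? = 294, so (2,1) = 74.
Column 4 needs 294; the known cells sum to 221, so (3,4) = 73.
Anti-diagonal needs 294; the known cells sum to 213, so (4,1) = 81.
The remaining cell in row 3 is (3,3) = 294 − 218 = 76.
From column 1, 294 − (74 + 70 + 81) gives (1,1) = 69.
Column 3: 79 + 72 + 76 + ? = 294, so (4,3) = 67.
From row 1, 294 − (69 + 79 + 66) gives (1,2) = 80.
Row 4 must total 294; the given cells sum to 226, so (4,2) = 68.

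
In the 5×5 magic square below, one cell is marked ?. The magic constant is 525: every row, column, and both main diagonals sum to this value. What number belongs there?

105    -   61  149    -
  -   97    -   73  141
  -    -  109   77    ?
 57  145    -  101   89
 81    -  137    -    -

From row 4, 525 − (57 + 145 + 101 + 89) gives (4,3) = 133.
From column 3, 525 − (61 + 109 + 133 + 137) gives (2,3) = 85.
Using column 4: 149 + 73 + 77 + 101 + ? → (5,4) = 525 − 400 = 125.
The remaining cell in main diagonal is (5,5) = 525 − 412 = 113.
The remaining cell in anti-diagonal is (1,5) = 525 − 408 = 117.
Row 1 needs 525; the known cells sum to 432, so (1,2) = 93.
Using row 2: 97 + 85 + 73 + 141 + ? → (2,1) = 525 − 396 = 129.
Row 5: 81 + 137 + 125 + 113 + ? = 525, so (5,2) = 69.
Column 1 needs 525; the known cells sum to 372, so (3,1) = 153.
Using column 2: 93 + 97 + 145 + 69 + ? → (3,2) = 525 − 404 = 121.
Column 5 must total 525; the given cells sum to 460, so (3,5) = 65.

65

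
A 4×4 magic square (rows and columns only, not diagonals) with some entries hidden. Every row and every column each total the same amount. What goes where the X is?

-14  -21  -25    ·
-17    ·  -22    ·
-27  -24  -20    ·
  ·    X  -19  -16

-23

Column 3 is complete and sums to -86; that is the magic constant.
Using row 1: -14 + (-21) + (-25) + ? → (1,4) = -86 − (-60) = -26.
Using row 3: -27 + (-24) + (-20) + ? → (3,4) = -86 − (-71) = -15.
Column 1 must total -86; the given cells sum to -58, so (4,1) = -28.
Column 4 needs -86; the known cells sum to -57, so (2,4) = -29.
From row 2, -86 − (-17 + (-22) + (-29)) gives (2,2) = -18.
Row 4 must total -86; the given cells sum to -63, so (4,2) = -23.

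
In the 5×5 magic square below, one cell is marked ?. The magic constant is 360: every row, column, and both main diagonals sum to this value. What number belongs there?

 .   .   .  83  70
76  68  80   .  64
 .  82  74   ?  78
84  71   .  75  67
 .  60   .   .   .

61

The remaining cell in row 2 is (2,4) = 360 − 288 = 72.
Row 4 must total 360; the given cells sum to 297, so (4,3) = 63.
Column 2 must total 360; the given cells sum to 281, so (1,2) = 79.
From column 5, 360 − (70 + 64 + 78 + 67) gives (5,5) = 81.
Using main diagonal: 68 + 74 + 75 + 81 + ? → (1,1) = 360 − 298 = 62.
Using anti-diagonal: 70 + 72 + 74 + 71 + ? → (5,1) = 360 − 287 = 73.
Row 1 must total 360; the given cells sum to 294, so (1,3) = 66.
Column 1: 62 + 76 + 84 + 73 + ? = 360, so (3,1) = 65.
From column 3, 360 − (66 + 80 + 74 + 63) gives (5,3) = 77.
From row 3, 360 − (65 + 82 + 74 + 78) gives (3,4) = 61.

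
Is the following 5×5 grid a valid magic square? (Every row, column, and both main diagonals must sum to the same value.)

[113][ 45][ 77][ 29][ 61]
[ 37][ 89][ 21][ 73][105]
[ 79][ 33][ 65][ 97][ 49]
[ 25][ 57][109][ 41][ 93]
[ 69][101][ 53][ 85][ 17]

No — column 3 sums to 325 but column 1 sums to 323.

Row 1: 113 + 45 + 77 + 29 + 61 = 325.
Row 2: 37 + 89 + 21 + 73 + 105 = 325.
Row 3: 79 + 33 + 65 + 97 + 49 = 323.
Row 4: 25 + 57 + 109 + 41 + 93 = 325.
Row 5: 69 + 101 + 53 + 85 + 17 = 325.
Column 1: 113 + 37 + 79 + 25 + 69 = 323.
Column 2: 45 + 89 + 33 + 57 + 101 = 325.
Column 3: 77 + 21 + 65 + 109 + 53 = 325.
Column 4: 29 + 73 + 97 + 41 + 85 = 325.
Column 5: 61 + 105 + 49 + 93 + 17 = 325.
Main diagonal: 113 + 89 + 65 + 41 + 17 = 325.
Anti-diagonal: 61 + 73 + 65 + 57 + 69 = 325.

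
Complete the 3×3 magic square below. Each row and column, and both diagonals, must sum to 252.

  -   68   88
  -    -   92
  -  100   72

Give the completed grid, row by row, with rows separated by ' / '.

Row 1 needs 252; the known cells sum to 156, so (1,1) = 96.
The remaining cell in row 3 is (3,1) = 252 − 172 = 80.
Column 1: 96 + 80 + ? = 252, so (2,1) = 76.
From column 2, 252 − (68 + 100) gives (2,2) = 84.

96 68 88 / 76 84 92 / 80 100 72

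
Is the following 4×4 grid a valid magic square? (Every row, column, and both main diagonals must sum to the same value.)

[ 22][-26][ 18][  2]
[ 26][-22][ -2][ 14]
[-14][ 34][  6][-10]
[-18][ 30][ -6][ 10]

Yes

Row 1: 22 + (-26) + 18 + 2 = 16.
Row 2: 26 + (-22) + (-2) + 14 = 16.
Row 3: -14 + 34 + 6 + (-10) = 16.
Row 4: -18 + 30 + (-6) + 10 = 16.
Column 1: 22 + 26 + (-14) + (-18) = 16.
Column 2: -26 + (-22) + 34 + 30 = 16.
Column 3: 18 + (-2) + 6 + (-6) = 16.
Column 4: 2 + 14 + (-10) + 10 = 16.
Main diagonal: 22 + (-22) + 6 + 10 = 16.
Anti-diagonal: 2 + (-2) + 34 + (-18) = 16.
All lines sum to 16.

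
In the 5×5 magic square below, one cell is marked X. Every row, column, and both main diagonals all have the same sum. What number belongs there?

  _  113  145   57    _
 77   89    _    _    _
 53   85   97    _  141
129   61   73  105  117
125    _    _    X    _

Row 4 is complete and sums to 485; that is the magic constant.
From row 3, 485 − (53 + 85 + 97 + 141) gives (3,4) = 109.
Column 1 needs 485; the known cells sum to 384, so (1,1) = 101.
Column 2: 113 + 89 + 85 + 61 + ? = 485, so (5,2) = 137.
The remaining cell in main diagonal is (5,5) = 485 − 392 = 93.
Using row 1: 101 + 113 + 145 + 57 + ? → (1,5) = 485 − 416 = 69.
Column 5 must total 485; the given cells sum to 420, so (2,5) = 65.
The remaining cell in anti-diagonal is (2,4) = 485 − 352 = 133.
Row 2 must total 485; the given cells sum to 364, so (2,3) = 121.
Column 3: 145 + 121 + 97 + 73 + ? = 485, so (5,3) = 49.
From column 4, 485 − (57 + 133 + 109 + 105) gives (5,4) = 81.

81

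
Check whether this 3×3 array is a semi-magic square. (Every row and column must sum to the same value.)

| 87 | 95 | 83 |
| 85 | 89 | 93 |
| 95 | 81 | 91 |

Row 1: 87 + 95 + 83 = 265.
Row 2: 85 + 89 + 93 = 267.
Row 3: 95 + 81 + 91 = 267.
Column 1: 87 + 85 + 95 = 267.
Column 2: 95 + 89 + 81 = 265.
Column 3: 83 + 93 + 91 = 267.

No — column 2 sums to 265 but column 3 sums to 267.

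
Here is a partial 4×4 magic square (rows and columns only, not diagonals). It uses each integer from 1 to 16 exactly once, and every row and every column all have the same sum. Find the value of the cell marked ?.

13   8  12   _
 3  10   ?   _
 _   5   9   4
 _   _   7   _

The entries are 1 through 16, which sum to 136, so each line sums to 136/4 = 34.
Row 1 must total 34; the given cells sum to 33, so (1,4) = 1.
Row 3: 5 + 9 + 4 + ? = 34, so (3,1) = 16.
From column 1, 34 − (13 + 3 + 16) gives (4,1) = 2.
Column 2: 8 + 10 + 5 + ? = 34, so (4,2) = 11.
The remaining cell in column 3 is (2,3) = 34 − 28 = 6.

6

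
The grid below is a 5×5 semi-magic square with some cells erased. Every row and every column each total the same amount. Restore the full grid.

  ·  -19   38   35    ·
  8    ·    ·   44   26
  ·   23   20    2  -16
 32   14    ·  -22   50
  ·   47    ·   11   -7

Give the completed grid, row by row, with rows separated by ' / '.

Column 4 is already complete: 35 + 44 + 2 + -22 + 11 = 70, so that is the magic constant.
Row 3 needs 70; the known cells sum to 29, so (3,1) = 41.
Row 4 must total 70; the given cells sum to 74, so (4,3) = -4.
The remaining cell in column 2 is (2,2) = 70 − 65 = 5.
Column 5 must total 70; the given cells sum to 53, so (1,5) = 17.
The remaining cell in row 1 is (1,1) = 70 − 71 = -1.
Using row 2: 8 + 5 + 44 + 26 + ? → (2,3) = 70 − 83 = -13.
Column 1 needs 70; the known cells sum to 80, so (5,1) = -10.
From column 3, 70 − (38 + (-13) + 20 + (-4)) gives (5,3) = 29.

-1 -19 38 35 17 / 8 5 -13 44 26 / 41 23 20 2 -16 / 32 14 -4 -22 50 / -10 47 29 11 -7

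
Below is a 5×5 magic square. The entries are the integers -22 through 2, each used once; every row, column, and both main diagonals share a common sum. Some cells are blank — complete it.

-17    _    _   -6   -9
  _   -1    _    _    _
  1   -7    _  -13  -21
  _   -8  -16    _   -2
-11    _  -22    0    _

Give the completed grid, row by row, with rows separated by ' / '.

-17 -20 2 -6 -9 / -18 -1 -4 -12 -15 / 1 -7 -10 -13 -21 / -5 -8 -16 -19 -2 / -11 -14 -22 0 -3

The entries are -22 through 2, which sum to -250, so each line sums to -250/5 = -50.
Row 3: 1 + (-7) + (-13) + (-21) + ? = -50, so (3,3) = -10.
Anti-diagonal needs -50; the known cells sum to -38, so (2,4) = -12.
Using column 4: -6 + (-12) + (-13) + 0 + ? → (4,4) = -50 − (-31) = -19.
Using main diagonal: -17 + (-1) + (-10) + (-19) + ? → (5,5) = -50 − (-47) = -3.
From row 4, -50 − (-8 + (-16) + (-19) + (-2)) gives (4,1) = -5.
The remaining cell in row 5 is (5,2) = -50 − (-36) = -14.
Column 1: -17 + 1 + (-5) + (-11) + ? = -50, so (2,1) = -18.
Column 2 needs -50; the known cells sum to -30, so (1,2) = -20.
Column 5: -9 + (-21) + (-2) + (-3) + ? = -50, so (2,5) = -15.
Row 1 needs -50; the known cells sum to -52, so (1,3) = 2.
Row 2 needs -50; the known cells sum to -46, so (2,3) = -4.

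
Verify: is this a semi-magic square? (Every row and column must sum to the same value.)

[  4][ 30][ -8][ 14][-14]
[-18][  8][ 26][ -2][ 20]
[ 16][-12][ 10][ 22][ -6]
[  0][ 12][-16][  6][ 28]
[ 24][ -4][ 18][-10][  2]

No — column 2 sums to 34 but row 5 sums to 30.

Row 1: 4 + 30 + (-8) + 14 + (-14) = 26.
Row 2: -18 + 8 + 26 + (-2) + 20 = 34.
Row 3: 16 + (-12) + 10 + 22 + (-6) = 30.
Row 4: 0 + 12 + (-16) + 6 + 28 = 30.
Row 5: 24 + (-4) + 18 + (-10) + 2 = 30.
Column 1: 4 + (-18) + 16 + 0 + 24 = 26.
Column 2: 30 + 8 + (-12) + 12 + (-4) = 34.
Column 3: -8 + 26 + 10 + (-16) + 18 = 30.
Column 4: 14 + (-2) + 22 + 6 + (-10) = 30.
Column 5: -14 + 20 + (-6) + 28 + 2 = 30.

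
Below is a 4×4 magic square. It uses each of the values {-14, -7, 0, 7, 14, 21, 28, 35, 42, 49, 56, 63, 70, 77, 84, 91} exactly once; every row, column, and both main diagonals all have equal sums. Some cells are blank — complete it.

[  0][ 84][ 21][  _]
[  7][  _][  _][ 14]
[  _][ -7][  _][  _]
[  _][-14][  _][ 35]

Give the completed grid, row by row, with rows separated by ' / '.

0 84 21 49 / 7 91 42 14 / 77 -7 28 56 / 70 -14 63 35

The 16 entries sum to 616, so each line sums to 616/4 = 154.
Using row 1: 0 + 84 + 21 + ? → (1,4) = 154 − 105 = 49.
Column 2: 84 + (-7) + (-14) + ? = 154, so (2,2) = 91.
Using column 4: 49 + 14 + 35 + ? → (3,4) = 154 − 98 = 56.
Main diagonal: 0 + 91 + 35 + ? = 154, so (3,3) = 28.
The remaining cell in row 2 is (2,3) = 154 − 112 = 42.
From row 3, 154 − (-7 + 28 + 56) gives (3,1) = 77.
Using column 1: 0 + 7 + 77 + ? → (4,1) = 154 − 84 = 70.
Using column 3: 21 + 42 + 28 + ? → (4,3) = 154 − 91 = 63.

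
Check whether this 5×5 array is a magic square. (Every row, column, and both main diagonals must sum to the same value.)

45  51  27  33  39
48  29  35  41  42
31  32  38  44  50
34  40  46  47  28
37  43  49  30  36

Row 1: 45 + 51 + 27 + 33 + 39 = 195.
Row 2: 48 + 29 + 35 + 41 + 42 = 195.
Row 3: 31 + 32 + 38 + 44 + 50 = 195.
Row 4: 34 + 40 + 46 + 47 + 28 = 195.
Row 5: 37 + 43 + 49 + 30 + 36 = 195.
Column 1: 45 + 48 + 31 + 34 + 37 = 195.
Column 2: 51 + 29 + 32 + 40 + 43 = 195.
Column 3: 27 + 35 + 38 + 46 + 49 = 195.
Column 4: 33 + 41 + 44 + 47 + 30 = 195.
Column 5: 39 + 42 + 50 + 28 + 36 = 195.
Main diagonal: 45 + 29 + 38 + 47 + 36 = 195.
Anti-diagonal: 39 + 41 + 38 + 40 + 37 = 195.
All lines sum to 195.

Yes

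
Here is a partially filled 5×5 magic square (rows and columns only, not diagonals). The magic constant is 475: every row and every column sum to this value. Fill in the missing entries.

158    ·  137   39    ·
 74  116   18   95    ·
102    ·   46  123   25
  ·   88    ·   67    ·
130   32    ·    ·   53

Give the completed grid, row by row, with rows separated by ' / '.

From row 2, 475 − (74 + 116 + 18 + 95) gives (2,5) = 172.
Row 3 needs 475; the known cells sum to 296, so (3,2) = 179.
Column 1: 158 + 74 + 102 + 130 + ? = 475, so (4,1) = 11.
Using column 2: 116 + 179 + 88 + 32 + ? → (1,2) = 475 − 415 = 60.
Column 4 needs 475; the known cells sum to 324, so (5,4) = 151.
Using row 1: 158 + 60 + 137 + 39 + ? → (1,5) = 475 − 394 = 81.
Row 5 needs 475; the known cells sum to 366, so (5,3) = 109.
From column 3, 475 − (137 + 18 + 46 + 109) gives (4,3) = 165.
Column 5 needs 475; the known cells sum to 331, so (4,5) = 144.

158 60 137 39 81 / 74 116 18 95 172 / 102 179 46 123 25 / 11 88 165 67 144 / 130 32 109 151 53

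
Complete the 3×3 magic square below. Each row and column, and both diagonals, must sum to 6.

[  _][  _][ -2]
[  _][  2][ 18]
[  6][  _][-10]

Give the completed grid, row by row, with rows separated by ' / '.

14 -6 -2 / -14 2 18 / 6 10 -10

The remaining cell in row 2 is (2,1) = 6 − 20 = -14.
Row 3 needs 6; the known cells sum to -4, so (3,2) = 10.
Column 1: -14 + 6 + ? = 6, so (1,1) = 14.
Column 2 must total 6; the given cells sum to 12, so (1,2) = -6.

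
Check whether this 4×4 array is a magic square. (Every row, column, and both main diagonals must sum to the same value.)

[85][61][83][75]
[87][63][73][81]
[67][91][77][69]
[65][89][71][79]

Yes

Row 1: 85 + 61 + 83 + 75 = 304.
Row 2: 87 + 63 + 73 + 81 = 304.
Row 3: 67 + 91 + 77 + 69 = 304.
Row 4: 65 + 89 + 71 + 79 = 304.
Column 1: 85 + 87 + 67 + 65 = 304.
Column 2: 61 + 63 + 91 + 89 = 304.
Column 3: 83 + 73 + 77 + 71 = 304.
Column 4: 75 + 81 + 69 + 79 = 304.
Main diagonal: 85 + 63 + 77 + 79 = 304.
Anti-diagonal: 75 + 73 + 91 + 65 = 304.
All lines sum to 304.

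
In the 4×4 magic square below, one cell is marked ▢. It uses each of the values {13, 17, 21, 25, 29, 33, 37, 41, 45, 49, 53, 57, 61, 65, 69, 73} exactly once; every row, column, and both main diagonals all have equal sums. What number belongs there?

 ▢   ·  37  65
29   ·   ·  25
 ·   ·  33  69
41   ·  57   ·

The 16 entries sum to 688, so each line sums to 688/4 = 172.
From column 3, 172 − (37 + 33 + 57) gives (2,3) = 45.
Using column 4: 65 + 25 + 69 + ? → (4,4) = 172 − 159 = 13.
From anti-diagonal, 172 − (65 + 45 + 41) gives (3,2) = 21.
Row 2 must total 172; the given cells sum to 99, so (2,2) = 73.
From row 3, 172 − (21 + 33 + 69) gives (3,1) = 49.
Using row 4: 41 + 57 + 13 + ? → (4,2) = 172 − 111 = 61.
Column 1: 29 + 49 + 41 + ? = 172, so (1,1) = 53.

53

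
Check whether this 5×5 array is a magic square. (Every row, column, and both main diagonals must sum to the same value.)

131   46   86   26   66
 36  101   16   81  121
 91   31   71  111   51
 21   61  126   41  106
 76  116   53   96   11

Row 1: 131 + 46 + 86 + 26 + 66 = 355.
Row 2: 36 + 101 + 16 + 81 + 121 = 355.
Row 3: 91 + 31 + 71 + 111 + 51 = 355.
Row 4: 21 + 61 + 126 + 41 + 106 = 355.
Row 5: 76 + 116 + 53 + 96 + 11 = 352.
Column 1: 131 + 36 + 91 + 21 + 76 = 355.
Column 2: 46 + 101 + 31 + 61 + 116 = 355.
Column 3: 86 + 16 + 71 + 126 + 53 = 352.
Column 4: 26 + 81 + 111 + 41 + 96 = 355.
Column 5: 66 + 121 + 51 + 106 + 11 = 355.
Main diagonal: 131 + 101 + 71 + 41 + 11 = 355.
Anti-diagonal: 66 + 81 + 71 + 61 + 76 = 355.

No — row 3 sums to 355 but column 3 sums to 352.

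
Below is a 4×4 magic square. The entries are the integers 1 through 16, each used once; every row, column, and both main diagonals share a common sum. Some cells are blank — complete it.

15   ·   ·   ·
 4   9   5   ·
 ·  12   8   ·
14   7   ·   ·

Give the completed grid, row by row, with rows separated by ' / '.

The entries are 1 through 16, which sum to 136, so each line sums to 136/4 = 34.
Row 2 must total 34; the given cells sum to 18, so (2,4) = 16.
Column 1 needs 34; the known cells sum to 33, so (3,1) = 1.
Column 2 needs 34; the known cells sum to 28, so (1,2) = 6.
Using main diagonal: 15 + 9 + 8 + ? → (4,4) = 34 − 32 = 2.
Anti-diagonal needs 34; the known cells sum to 31, so (1,4) = 3.
The remaining cell in row 1 is (1,3) = 34 − 24 = 10.
Row 3 needs 34; the known cells sum to 21, so (3,4) = 13.
Row 4 must total 34; the given cells sum to 23, so (4,3) = 11.

15 6 10 3 / 4 9 5 16 / 1 12 8 13 / 14 7 11 2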